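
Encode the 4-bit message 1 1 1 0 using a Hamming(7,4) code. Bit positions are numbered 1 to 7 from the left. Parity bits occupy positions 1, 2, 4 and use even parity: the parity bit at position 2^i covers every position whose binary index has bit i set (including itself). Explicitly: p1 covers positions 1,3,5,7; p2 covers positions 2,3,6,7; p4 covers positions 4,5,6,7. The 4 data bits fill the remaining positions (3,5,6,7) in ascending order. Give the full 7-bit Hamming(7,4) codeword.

0010110

Place data bits at non-power-of-two positions: b3=1, b5=1, b6=1, b7=0.
p1 = XOR of data positions {3,5,7} = 1⊕1⊕0 = 0
p2 = XOR of data positions {3,6,7} = 1⊕1⊕0 = 0
p4 = XOR of data positions {5,6,7} = 1⊕1⊕0 = 0
Codeword b1..b7 = 0010110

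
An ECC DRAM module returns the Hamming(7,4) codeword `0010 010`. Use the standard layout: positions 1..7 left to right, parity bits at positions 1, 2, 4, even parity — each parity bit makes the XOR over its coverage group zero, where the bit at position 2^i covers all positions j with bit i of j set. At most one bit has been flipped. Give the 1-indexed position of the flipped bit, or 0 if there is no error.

5

s1: b1⊕b3⊕b5⊕b7 = 0⊕1⊕0⊕0 = 1
s2: b2⊕b3⊕b6⊕b7 = 0⊕1⊕1⊕0 = 0
s4: b4⊕b5⊕b6⊕b7 = 0⊕0⊕1⊕0 = 1
Syndrome (s4...s1) = 101 → position 5.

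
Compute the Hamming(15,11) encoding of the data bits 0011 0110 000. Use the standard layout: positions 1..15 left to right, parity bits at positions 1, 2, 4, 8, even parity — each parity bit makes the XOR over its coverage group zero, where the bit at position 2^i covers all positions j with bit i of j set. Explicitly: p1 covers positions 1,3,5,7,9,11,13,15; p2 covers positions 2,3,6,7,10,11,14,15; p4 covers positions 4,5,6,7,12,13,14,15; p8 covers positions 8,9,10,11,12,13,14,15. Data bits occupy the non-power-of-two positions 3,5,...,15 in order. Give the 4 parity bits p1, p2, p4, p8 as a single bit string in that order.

0000

Place data bits at non-power-of-two positions: b3=0, b5=0, b6=1, b7=1, b9=0, b10=1, b11=1, b12=0, b13=0, b14=0, b15=0.
p1 = XOR of data positions {3,5,7,9,11,13,15} = 0⊕0⊕1⊕0⊕1⊕0⊕0 = 0
p2 = XOR of data positions {3,6,7,10,11,14,15} = 0⊕1⊕1⊕1⊕1⊕0⊕0 = 0
p4 = XOR of data positions {5,6,7,12,13,14,15} = 0⊕1⊕1⊕0⊕0⊕0⊕0 = 0
p8 = XOR of data positions {9,10,11,12,13,14,15} = 0⊕1⊕1⊕0⊕0⊕0⊕0 = 0
Parity bits p1,p2,p4,p8 = 0000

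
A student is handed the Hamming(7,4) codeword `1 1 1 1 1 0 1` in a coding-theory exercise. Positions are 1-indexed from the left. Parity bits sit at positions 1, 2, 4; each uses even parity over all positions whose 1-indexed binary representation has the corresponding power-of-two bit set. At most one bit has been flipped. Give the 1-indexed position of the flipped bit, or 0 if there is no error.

s1: b1⊕b3⊕b5⊕b7 = 1⊕1⊕1⊕1 = 0
s2: b2⊕b3⊕b6⊕b7 = 1⊕1⊕0⊕1 = 1
s4: b4⊕b5⊕b6⊕b7 = 1⊕1⊕0⊕1 = 1
Syndrome (s4...s1) = 110 → position 6.

6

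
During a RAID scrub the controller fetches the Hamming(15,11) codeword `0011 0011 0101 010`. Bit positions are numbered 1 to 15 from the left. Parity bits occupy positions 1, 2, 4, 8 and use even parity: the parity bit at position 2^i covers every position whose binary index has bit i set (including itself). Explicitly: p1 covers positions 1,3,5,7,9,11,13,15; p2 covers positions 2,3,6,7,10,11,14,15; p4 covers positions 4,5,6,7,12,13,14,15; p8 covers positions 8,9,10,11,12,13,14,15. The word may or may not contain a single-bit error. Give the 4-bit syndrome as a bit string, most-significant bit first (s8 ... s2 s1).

0000

s1: b1⊕b3⊕b5⊕b7⊕b9⊕b11⊕b13⊕b15 = 0⊕1⊕0⊕1⊕0⊕0⊕0⊕0 = 0
s2: b2⊕b3⊕b6⊕b7⊕b10⊕b11⊕b14⊕b15 = 0⊕1⊕0⊕1⊕1⊕0⊕1⊕0 = 0
s4: b4⊕b5⊕b6⊕b7⊕b12⊕b13⊕b14⊕b15 = 1⊕0⊕0⊕1⊕1⊕0⊕1⊕0 = 0
s8: b8⊕b9⊕b10⊕b11⊕b12⊕b13⊕b14⊕b15 = 1⊕0⊕1⊕0⊕1⊕0⊕1⊕0 = 0
Syndrome (s8...s1) = 0000 → position 0 (no error).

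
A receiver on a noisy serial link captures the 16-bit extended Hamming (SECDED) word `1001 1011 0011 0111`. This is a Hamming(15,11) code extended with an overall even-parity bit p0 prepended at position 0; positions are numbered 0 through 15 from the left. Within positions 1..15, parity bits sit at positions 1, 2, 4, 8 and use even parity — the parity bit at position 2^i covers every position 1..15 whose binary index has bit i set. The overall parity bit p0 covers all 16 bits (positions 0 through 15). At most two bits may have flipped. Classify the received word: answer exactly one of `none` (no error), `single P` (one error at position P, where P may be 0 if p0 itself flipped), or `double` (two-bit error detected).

double

s1: b1⊕b3⊕b5⊕b7⊕b9⊕b11⊕b13⊕b15 = 0⊕1⊕0⊕1⊕0⊕1⊕1⊕1 = 1
s2: b2⊕b3⊕b6⊕b7⊕b10⊕b11⊕b14⊕b15 = 0⊕1⊕1⊕1⊕1⊕1⊕1⊕1 = 1
s4: b4⊕b5⊕b6⊕b7⊕b12⊕b13⊕b14⊕b15 = 1⊕0⊕1⊕1⊕0⊕1⊕1⊕1 = 0
s8: b8⊕b9⊕b10⊕b11⊕b12⊕b13⊕b14⊕b15 = 0⊕0⊕1⊕1⊕0⊕1⊕1⊕1 = 1
Syndrome (s8...s1) = 1011 → position 11.
Overall parity (XOR of all 16 bits, including p0): 1⊕0⊕0⊕1⊕1⊕0⊕1⊕1⊕0⊕0⊕1⊕1⊕0⊕1⊕1⊕1 = 0
Overall=0, syndrome position=11 → double-bit error detected (uncorrectable).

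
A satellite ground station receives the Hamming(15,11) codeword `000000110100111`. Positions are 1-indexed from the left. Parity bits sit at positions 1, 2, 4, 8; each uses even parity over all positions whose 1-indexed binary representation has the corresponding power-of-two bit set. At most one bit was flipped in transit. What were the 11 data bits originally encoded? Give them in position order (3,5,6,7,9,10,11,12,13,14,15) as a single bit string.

00011100111

s1: b1⊕b3⊕b5⊕b7⊕b9⊕b11⊕b13⊕b15 = 0⊕0⊕0⊕1⊕0⊕0⊕1⊕1 = 1
s2: b2⊕b3⊕b6⊕b7⊕b10⊕b11⊕b14⊕b15 = 0⊕0⊕0⊕1⊕1⊕0⊕1⊕1 = 0
s4: b4⊕b5⊕b6⊕b7⊕b12⊕b13⊕b14⊕b15 = 0⊕0⊕0⊕1⊕0⊕1⊕1⊕1 = 0
s8: b8⊕b9⊕b10⊕b11⊕b12⊕b13⊕b14⊕b15 = 1⊕0⊕1⊕0⊕0⊕1⊕1⊕1 = 1
Syndrome (s8...s1) = 1001 → position 9.
Flip bit 9: corrected codeword = 000000111100111
Data bits at positions 3,5,6,7,9,10,11,12,13,14,15: 00011100111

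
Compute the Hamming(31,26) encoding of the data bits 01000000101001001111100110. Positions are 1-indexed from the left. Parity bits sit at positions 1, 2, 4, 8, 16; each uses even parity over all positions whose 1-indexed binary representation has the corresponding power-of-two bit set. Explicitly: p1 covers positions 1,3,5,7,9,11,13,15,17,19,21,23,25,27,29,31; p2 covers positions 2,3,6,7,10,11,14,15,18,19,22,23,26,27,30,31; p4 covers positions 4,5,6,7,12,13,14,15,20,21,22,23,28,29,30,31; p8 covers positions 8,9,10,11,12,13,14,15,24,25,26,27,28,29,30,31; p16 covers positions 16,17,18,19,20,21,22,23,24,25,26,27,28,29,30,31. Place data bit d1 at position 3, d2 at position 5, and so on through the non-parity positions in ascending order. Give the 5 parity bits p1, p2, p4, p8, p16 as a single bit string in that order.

10110

Place data bits at non-power-of-two positions: b3=0, b5=1, b6=0, b7=0, b9=0, b10=0, b11=0, b12=0, b13=1, b14=0, b15=1, b17=0, b18=0, b19=1, b20=0, b21=0, b22=1, b23=1, b24=1, b25=1, b26=1, b27=0, b28=0, b29=1, b30=1, b31=0.
p1 = XOR of data positions {3,5,7,9,11,13,15,17,19,21,23,25,27,29,31} = 0⊕1⊕0⊕0⊕0⊕1⊕1⊕0⊕1⊕0⊕1⊕1⊕0⊕1⊕0 = 1
p2 = XOR of data positions {3,6,7,10,11,14,15,18,19,22,23,26,27,30,31} = 0⊕0⊕0⊕0⊕0⊕0⊕1⊕0⊕1⊕1⊕1⊕1⊕0⊕1⊕0 = 0
p4 = XOR of data positions {5,6,7,12,13,14,15,20,21,22,23,28,29,30,31} = 1⊕0⊕0⊕0⊕1⊕0⊕1⊕0⊕0⊕1⊕1⊕0⊕1⊕1⊕0 = 1
p8 = XOR of data positions {9,10,11,12,13,14,15,24,25,26,27,28,29,30,31} = 0⊕0⊕0⊕0⊕1⊕0⊕1⊕1⊕1⊕1⊕0⊕0⊕1⊕1⊕0 = 1
p16 = XOR of data positions {17,18,19,20,21,22,23,24,25,26,27,28,29,30,31} = 0⊕0⊕1⊕0⊕0⊕1⊕1⊕1⊕1⊕1⊕0⊕0⊕1⊕1⊕0 = 0
Parity bits p1,p2,p4,p8,p16 = 10110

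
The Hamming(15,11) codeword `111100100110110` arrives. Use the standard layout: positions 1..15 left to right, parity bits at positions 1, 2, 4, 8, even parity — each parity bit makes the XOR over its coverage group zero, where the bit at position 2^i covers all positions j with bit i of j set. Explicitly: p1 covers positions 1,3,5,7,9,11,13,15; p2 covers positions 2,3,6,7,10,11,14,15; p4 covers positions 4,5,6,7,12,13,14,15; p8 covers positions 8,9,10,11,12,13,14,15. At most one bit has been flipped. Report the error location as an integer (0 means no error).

1

s1: b1⊕b3⊕b5⊕b7⊕b9⊕b11⊕b13⊕b15 = 1⊕1⊕0⊕1⊕0⊕1⊕1⊕0 = 1
s2: b2⊕b3⊕b6⊕b7⊕b10⊕b11⊕b14⊕b15 = 1⊕1⊕0⊕1⊕1⊕1⊕1⊕0 = 0
s4: b4⊕b5⊕b6⊕b7⊕b12⊕b13⊕b14⊕b15 = 1⊕0⊕0⊕1⊕0⊕1⊕1⊕0 = 0
s8: b8⊕b9⊕b10⊕b11⊕b12⊕b13⊕b14⊕b15 = 0⊕0⊕1⊕1⊕0⊕1⊕1⊕0 = 0
Syndrome (s8...s1) = 0001 → position 1.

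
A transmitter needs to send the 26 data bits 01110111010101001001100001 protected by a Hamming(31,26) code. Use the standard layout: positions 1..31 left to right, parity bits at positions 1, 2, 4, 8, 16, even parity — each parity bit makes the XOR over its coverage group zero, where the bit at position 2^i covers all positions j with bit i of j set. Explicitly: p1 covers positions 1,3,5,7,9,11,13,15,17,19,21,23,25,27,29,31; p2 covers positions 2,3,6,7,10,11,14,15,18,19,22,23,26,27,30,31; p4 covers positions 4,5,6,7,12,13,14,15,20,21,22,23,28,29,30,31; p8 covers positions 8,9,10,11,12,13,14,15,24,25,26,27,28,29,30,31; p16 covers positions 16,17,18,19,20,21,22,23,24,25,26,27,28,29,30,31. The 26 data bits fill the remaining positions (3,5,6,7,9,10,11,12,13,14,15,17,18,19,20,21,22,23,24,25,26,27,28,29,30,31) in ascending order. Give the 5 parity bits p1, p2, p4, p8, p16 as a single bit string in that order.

11110

Place data bits at non-power-of-two positions: b3=0, b5=1, b6=1, b7=1, b9=0, b10=1, b11=1, b12=1, b13=0, b14=1, b15=0, b17=1, b18=0, b19=1, b20=0, b21=0, b22=1, b23=0, b24=0, b25=1, b26=1, b27=0, b28=0, b29=0, b30=0, b31=1.
p1 = XOR of data positions {3,5,7,9,11,13,15,17,19,21,23,25,27,29,31} = 0⊕1⊕1⊕0⊕1⊕0⊕0⊕1⊕1⊕0⊕0⊕1⊕0⊕0⊕1 = 1
p2 = XOR of data positions {3,6,7,10,11,14,15,18,19,22,23,26,27,30,31} = 0⊕1⊕1⊕1⊕1⊕1⊕0⊕0⊕1⊕1⊕0⊕1⊕0⊕0⊕1 = 1
p4 = XOR of data positions {5,6,7,12,13,14,15,20,21,22,23,28,29,30,31} = 1⊕1⊕1⊕1⊕0⊕1⊕0⊕0⊕0⊕1⊕0⊕0⊕0⊕0⊕1 = 1
p8 = XOR of data positions {9,10,11,12,13,14,15,24,25,26,27,28,29,30,31} = 0⊕1⊕1⊕1⊕0⊕1⊕0⊕0⊕1⊕1⊕0⊕0⊕0⊕0⊕1 = 1
p16 = XOR of data positions {17,18,19,20,21,22,23,24,25,26,27,28,29,30,31} = 1⊕0⊕1⊕0⊕0⊕1⊕0⊕0⊕1⊕1⊕0⊕0⊕0⊕0⊕1 = 0
Parity bits p1,p2,p4,p8,p16 = 11110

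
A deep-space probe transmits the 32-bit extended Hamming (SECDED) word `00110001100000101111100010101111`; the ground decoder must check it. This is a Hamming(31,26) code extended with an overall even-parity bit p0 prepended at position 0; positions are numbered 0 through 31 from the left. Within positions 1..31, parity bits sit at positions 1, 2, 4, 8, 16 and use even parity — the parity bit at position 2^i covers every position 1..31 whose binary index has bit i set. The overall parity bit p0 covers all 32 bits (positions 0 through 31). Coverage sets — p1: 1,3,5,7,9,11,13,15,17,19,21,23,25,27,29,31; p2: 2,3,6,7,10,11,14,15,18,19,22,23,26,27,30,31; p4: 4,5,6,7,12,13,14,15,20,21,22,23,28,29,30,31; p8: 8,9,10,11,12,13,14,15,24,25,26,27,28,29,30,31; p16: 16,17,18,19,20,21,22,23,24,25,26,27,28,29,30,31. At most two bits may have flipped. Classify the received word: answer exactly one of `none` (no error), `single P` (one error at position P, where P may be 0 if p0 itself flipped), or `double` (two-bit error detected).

s1: b1⊕b3⊕b5⊕b7⊕b9⊕b11⊕b13⊕b15⊕b17⊕b19⊕b21⊕b23⊕b25⊕b27⊕b29⊕b31 = 0⊕1⊕0⊕1⊕0⊕0⊕0⊕0⊕1⊕1⊕0⊕0⊕0⊕0⊕1⊕1 = 0
s2: b2⊕b3⊕b6⊕b7⊕b10⊕b11⊕b14⊕b15⊕b18⊕b19⊕b22⊕b23⊕b26⊕b27⊕b30⊕b31 = 1⊕1⊕0⊕1⊕0⊕0⊕1⊕0⊕1⊕1⊕0⊕0⊕1⊕0⊕1⊕1 = 1
s4: b4⊕b5⊕b6⊕b7⊕b12⊕b13⊕b14⊕b15⊕b20⊕b21⊕b22⊕b23⊕b28⊕b29⊕b30⊕b31 = 0⊕0⊕0⊕1⊕0⊕0⊕1⊕0⊕1⊕0⊕0⊕0⊕1⊕1⊕1⊕1 = 1
s8: b8⊕b9⊕b10⊕b11⊕b12⊕b13⊕b14⊕b15⊕b24⊕b25⊕b26⊕b27⊕b28⊕b29⊕b30⊕b31 = 1⊕0⊕0⊕0⊕0⊕0⊕1⊕0⊕1⊕0⊕1⊕0⊕1⊕1⊕1⊕1 = 0
s16: b16⊕b17⊕b18⊕b19⊕b20⊕b21⊕b22⊕b23⊕b24⊕b25⊕b26⊕b27⊕b28⊕b29⊕b30⊕b31 = 1⊕1⊕1⊕1⊕1⊕0⊕0⊕0⊕1⊕0⊕1⊕0⊕1⊕1⊕1⊕1 = 1
Syndrome (s16...s1) = 10110 → position 22.
Overall parity (XOR of all 32 bits, including p0): 0⊕0⊕1⊕1⊕0⊕0⊕0⊕1⊕1⊕0⊕0⊕0⊕0⊕0⊕1⊕0⊕1⊕1⊕1⊕1⊕1⊕0⊕0⊕0⊕1⊕0⊕1⊕0⊕1⊕1⊕1⊕1 = 0
Overall=0, syndrome position=22 → double-bit error detected (uncorrectable).

double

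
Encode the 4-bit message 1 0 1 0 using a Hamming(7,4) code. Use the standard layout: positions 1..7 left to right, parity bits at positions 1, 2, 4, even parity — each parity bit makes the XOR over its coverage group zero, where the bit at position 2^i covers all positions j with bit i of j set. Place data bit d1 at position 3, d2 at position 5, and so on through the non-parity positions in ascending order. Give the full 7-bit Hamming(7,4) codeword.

Place data bits at non-power-of-two positions: b3=1, b5=0, b6=1, b7=0.
p1 = XOR of data positions {3,5,7} = 1⊕0⊕0 = 1
p2 = XOR of data positions {3,6,7} = 1⊕1⊕0 = 0
p4 = XOR of data positions {5,6,7} = 0⊕1⊕0 = 1
Codeword b1..b7 = 1011010

1011010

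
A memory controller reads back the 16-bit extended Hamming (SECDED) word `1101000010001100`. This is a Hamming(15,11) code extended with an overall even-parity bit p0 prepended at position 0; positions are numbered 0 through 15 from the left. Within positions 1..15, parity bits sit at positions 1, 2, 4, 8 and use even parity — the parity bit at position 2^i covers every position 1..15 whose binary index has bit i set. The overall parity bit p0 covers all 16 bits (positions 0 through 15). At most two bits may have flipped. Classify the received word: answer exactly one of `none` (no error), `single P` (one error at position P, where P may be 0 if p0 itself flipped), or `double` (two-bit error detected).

double

s1: b1⊕b3⊕b5⊕b7⊕b9⊕b11⊕b13⊕b15 = 1⊕1⊕0⊕0⊕0⊕0⊕1⊕0 = 1
s2: b2⊕b3⊕b6⊕b7⊕b10⊕b11⊕b14⊕b15 = 0⊕1⊕0⊕0⊕0⊕0⊕0⊕0 = 1
s4: b4⊕b5⊕b6⊕b7⊕b12⊕b13⊕b14⊕b15 = 0⊕0⊕0⊕0⊕1⊕1⊕0⊕0 = 0
s8: b8⊕b9⊕b10⊕b11⊕b12⊕b13⊕b14⊕b15 = 1⊕0⊕0⊕0⊕1⊕1⊕0⊕0 = 1
Syndrome (s8...s1) = 1011 → position 11.
Overall parity (XOR of all 16 bits, including p0): 1⊕1⊕0⊕1⊕0⊕0⊕0⊕0⊕1⊕0⊕0⊕0⊕1⊕1⊕0⊕0 = 0
Overall=0, syndrome position=11 → double-bit error detected (uncorrectable).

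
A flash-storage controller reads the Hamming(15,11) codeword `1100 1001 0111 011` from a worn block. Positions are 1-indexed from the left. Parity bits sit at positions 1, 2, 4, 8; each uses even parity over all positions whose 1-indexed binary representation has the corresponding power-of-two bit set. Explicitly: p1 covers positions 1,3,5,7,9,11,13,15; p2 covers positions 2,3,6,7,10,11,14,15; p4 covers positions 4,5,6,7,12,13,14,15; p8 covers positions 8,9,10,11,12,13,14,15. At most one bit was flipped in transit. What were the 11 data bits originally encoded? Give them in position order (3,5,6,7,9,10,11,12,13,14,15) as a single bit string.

s1: b1⊕b3⊕b5⊕b7⊕b9⊕b11⊕b13⊕b15 = 1⊕0⊕1⊕0⊕0⊕1⊕0⊕1 = 0
s2: b2⊕b3⊕b6⊕b7⊕b10⊕b11⊕b14⊕b15 = 1⊕0⊕0⊕0⊕1⊕1⊕1⊕1 = 1
s4: b4⊕b5⊕b6⊕b7⊕b12⊕b13⊕b14⊕b15 = 0⊕1⊕0⊕0⊕1⊕0⊕1⊕1 = 0
s8: b8⊕b9⊕b10⊕b11⊕b12⊕b13⊕b14⊕b15 = 1⊕0⊕1⊕1⊕1⊕0⊕1⊕1 = 0
Syndrome (s8...s1) = 0010 → position 2.
Flip bit 2: corrected codeword = 100010010111011
Data bits at positions 3,5,6,7,9,10,11,12,13,14,15: 01000111011

01000111011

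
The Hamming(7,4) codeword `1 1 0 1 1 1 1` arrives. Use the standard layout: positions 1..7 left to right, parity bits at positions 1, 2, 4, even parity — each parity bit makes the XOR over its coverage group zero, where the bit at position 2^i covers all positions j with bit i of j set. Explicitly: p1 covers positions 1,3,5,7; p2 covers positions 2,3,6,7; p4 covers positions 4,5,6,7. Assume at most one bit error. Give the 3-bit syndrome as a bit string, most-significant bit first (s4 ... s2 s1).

011

s1: b1⊕b3⊕b5⊕b7 = 1⊕0⊕1⊕1 = 1
s2: b2⊕b3⊕b6⊕b7 = 1⊕0⊕1⊕1 = 1
s4: b4⊕b5⊕b6⊕b7 = 1⊕1⊕1⊕1 = 0
Syndrome (s4...s1) = 011 → position 3.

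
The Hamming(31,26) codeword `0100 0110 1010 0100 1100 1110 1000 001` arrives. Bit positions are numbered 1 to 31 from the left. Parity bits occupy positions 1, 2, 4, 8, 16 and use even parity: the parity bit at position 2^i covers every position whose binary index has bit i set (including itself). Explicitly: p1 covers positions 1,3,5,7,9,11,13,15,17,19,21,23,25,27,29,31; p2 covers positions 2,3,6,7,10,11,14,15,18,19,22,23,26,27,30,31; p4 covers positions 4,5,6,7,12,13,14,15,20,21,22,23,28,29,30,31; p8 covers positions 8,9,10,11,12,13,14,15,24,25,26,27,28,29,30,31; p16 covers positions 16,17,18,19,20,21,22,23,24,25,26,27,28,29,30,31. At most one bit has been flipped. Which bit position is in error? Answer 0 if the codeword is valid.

s1: b1⊕b3⊕b5⊕b7⊕b9⊕b11⊕b13⊕b15⊕b17⊕b19⊕b21⊕b23⊕b25⊕b27⊕b29⊕b31 = 0⊕0⊕0⊕1⊕1⊕1⊕0⊕0⊕1⊕0⊕1⊕1⊕1⊕0⊕0⊕1 = 0
s2: b2⊕b3⊕b6⊕b7⊕b10⊕b11⊕b14⊕b15⊕b18⊕b19⊕b22⊕b23⊕b26⊕b27⊕b30⊕b31 = 1⊕0⊕1⊕1⊕0⊕1⊕1⊕0⊕1⊕0⊕1⊕1⊕0⊕0⊕0⊕1 = 1
s4: b4⊕b5⊕b6⊕b7⊕b12⊕b13⊕b14⊕b15⊕b20⊕b21⊕b22⊕b23⊕b28⊕b29⊕b30⊕b31 = 0⊕0⊕1⊕1⊕0⊕0⊕1⊕0⊕0⊕1⊕1⊕1⊕0⊕0⊕0⊕1 = 1
s8: b8⊕b9⊕b10⊕b11⊕b12⊕b13⊕b14⊕b15⊕b24⊕b25⊕b26⊕b27⊕b28⊕b29⊕b30⊕b31 = 0⊕1⊕0⊕1⊕0⊕0⊕1⊕0⊕0⊕1⊕0⊕0⊕0⊕0⊕0⊕1 = 1
s16: b16⊕b17⊕b18⊕b19⊕b20⊕b21⊕b22⊕b23⊕b24⊕b25⊕b26⊕b27⊕b28⊕b29⊕b30⊕b31 = 0⊕1⊕1⊕0⊕0⊕1⊕1⊕1⊕0⊕1⊕0⊕0⊕0⊕0⊕0⊕1 = 1
Syndrome (s16...s1) = 11110 → position 30.

30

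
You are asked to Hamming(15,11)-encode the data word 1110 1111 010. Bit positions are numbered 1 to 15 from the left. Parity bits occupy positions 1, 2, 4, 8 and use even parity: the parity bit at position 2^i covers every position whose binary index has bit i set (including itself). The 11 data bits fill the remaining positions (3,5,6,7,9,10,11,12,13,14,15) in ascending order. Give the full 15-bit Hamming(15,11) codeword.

Place data bits at non-power-of-two positions: b3=1, b5=1, b6=1, b7=0, b9=1, b10=1, b11=1, b12=1, b13=0, b14=1, b15=0.
p1 = XOR of data positions {3,5,7,9,11,13,15} = 1⊕1⊕0⊕1⊕1⊕0⊕0 = 0
p2 = XOR of data positions {3,6,7,10,11,14,15} = 1⊕1⊕0⊕1⊕1⊕1⊕0 = 1
p4 = XOR of data positions {5,6,7,12,13,14,15} = 1⊕1⊕0⊕1⊕0⊕1⊕0 = 0
p8 = XOR of data positions {9,10,11,12,13,14,15} = 1⊕1⊕1⊕1⊕0⊕1⊕0 = 1
Codeword b1..b15 = 011011011111010

011011011111010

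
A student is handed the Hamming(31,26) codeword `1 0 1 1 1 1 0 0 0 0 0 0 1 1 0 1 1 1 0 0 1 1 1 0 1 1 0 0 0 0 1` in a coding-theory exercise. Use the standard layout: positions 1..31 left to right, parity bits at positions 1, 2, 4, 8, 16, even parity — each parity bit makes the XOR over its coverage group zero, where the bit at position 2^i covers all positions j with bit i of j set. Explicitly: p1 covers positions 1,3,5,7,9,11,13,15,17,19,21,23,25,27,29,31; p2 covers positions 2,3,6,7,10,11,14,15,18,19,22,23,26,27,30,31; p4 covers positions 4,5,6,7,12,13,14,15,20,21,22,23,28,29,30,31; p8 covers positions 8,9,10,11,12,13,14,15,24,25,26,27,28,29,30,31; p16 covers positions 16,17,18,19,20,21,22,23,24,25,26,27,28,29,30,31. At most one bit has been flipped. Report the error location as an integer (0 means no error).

29

s1: b1⊕b3⊕b5⊕b7⊕b9⊕b11⊕b13⊕b15⊕b17⊕b19⊕b21⊕b23⊕b25⊕b27⊕b29⊕b31 = 1⊕1⊕1⊕0⊕0⊕0⊕1⊕0⊕1⊕0⊕1⊕1⊕1⊕0⊕0⊕1 = 1
s2: b2⊕b3⊕b6⊕b7⊕b10⊕b11⊕b14⊕b15⊕b18⊕b19⊕b22⊕b23⊕b26⊕b27⊕b30⊕b31 = 0⊕1⊕1⊕0⊕0⊕0⊕1⊕0⊕1⊕0⊕1⊕1⊕1⊕0⊕0⊕1 = 0
s4: b4⊕b5⊕b6⊕b7⊕b12⊕b13⊕b14⊕b15⊕b20⊕b21⊕b22⊕b23⊕b28⊕b29⊕b30⊕b31 = 1⊕1⊕1⊕0⊕0⊕1⊕1⊕0⊕0⊕1⊕1⊕1⊕0⊕0⊕0⊕1 = 1
s8: b8⊕b9⊕b10⊕b11⊕b12⊕b13⊕b14⊕b15⊕b24⊕b25⊕b26⊕b27⊕b28⊕b29⊕b30⊕b31 = 0⊕0⊕0⊕0⊕0⊕1⊕1⊕0⊕0⊕1⊕1⊕0⊕0⊕0⊕0⊕1 = 1
s16: b16⊕b17⊕b18⊕b19⊕b20⊕b21⊕b22⊕b23⊕b24⊕b25⊕b26⊕b27⊕b28⊕b29⊕b30⊕b31 = 1⊕1⊕1⊕0⊕0⊕1⊕1⊕1⊕0⊕1⊕1⊕0⊕0⊕0⊕0⊕1 = 1
Syndrome (s16...s1) = 11101 → position 29.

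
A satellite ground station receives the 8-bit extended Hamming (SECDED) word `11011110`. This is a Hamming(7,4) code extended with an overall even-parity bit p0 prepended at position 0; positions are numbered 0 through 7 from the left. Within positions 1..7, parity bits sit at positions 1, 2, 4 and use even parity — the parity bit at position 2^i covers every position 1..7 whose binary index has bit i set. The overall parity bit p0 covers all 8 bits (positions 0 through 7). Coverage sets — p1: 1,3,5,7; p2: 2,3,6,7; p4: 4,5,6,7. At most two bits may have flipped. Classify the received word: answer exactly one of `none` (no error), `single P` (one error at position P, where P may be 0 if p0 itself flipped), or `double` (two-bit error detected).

s1: b1⊕b3⊕b5⊕b7 = 1⊕1⊕1⊕0 = 1
s2: b2⊕b3⊕b6⊕b7 = 0⊕1⊕1⊕0 = 0
s4: b4⊕b5⊕b6⊕b7 = 1⊕1⊕1⊕0 = 1
Syndrome (s4...s1) = 101 → position 5.
Overall parity (XOR of all 8 bits, including p0): 1⊕1⊕0⊕1⊕1⊕1⊕1⊕0 = 0
Overall=0, syndrome position=5 → double-bit error detected (uncorrectable).

double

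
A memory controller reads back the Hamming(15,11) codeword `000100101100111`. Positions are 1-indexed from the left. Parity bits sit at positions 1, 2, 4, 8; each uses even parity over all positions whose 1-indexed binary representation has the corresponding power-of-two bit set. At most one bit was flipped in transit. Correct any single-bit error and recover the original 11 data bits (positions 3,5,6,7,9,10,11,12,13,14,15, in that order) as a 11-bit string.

s1: b1⊕b3⊕b5⊕b7⊕b9⊕b11⊕b13⊕b15 = 0⊕0⊕0⊕1⊕1⊕0⊕1⊕1 = 0
s2: b2⊕b3⊕b6⊕b7⊕b10⊕b11⊕b14⊕b15 = 0⊕0⊕0⊕1⊕1⊕0⊕1⊕1 = 0
s4: b4⊕b5⊕b6⊕b7⊕b12⊕b13⊕b14⊕b15 = 1⊕0⊕0⊕1⊕0⊕1⊕1⊕1 = 1
s8: b8⊕b9⊕b10⊕b11⊕b12⊕b13⊕b14⊕b15 = 0⊕1⊕1⊕0⊕0⊕1⊕1⊕1 = 1
Syndrome (s8...s1) = 1100 → position 12.
Flip bit 12: corrected codeword = 000100101101111
Data bits at positions 3,5,6,7,9,10,11,12,13,14,15: 00011101111

00011101111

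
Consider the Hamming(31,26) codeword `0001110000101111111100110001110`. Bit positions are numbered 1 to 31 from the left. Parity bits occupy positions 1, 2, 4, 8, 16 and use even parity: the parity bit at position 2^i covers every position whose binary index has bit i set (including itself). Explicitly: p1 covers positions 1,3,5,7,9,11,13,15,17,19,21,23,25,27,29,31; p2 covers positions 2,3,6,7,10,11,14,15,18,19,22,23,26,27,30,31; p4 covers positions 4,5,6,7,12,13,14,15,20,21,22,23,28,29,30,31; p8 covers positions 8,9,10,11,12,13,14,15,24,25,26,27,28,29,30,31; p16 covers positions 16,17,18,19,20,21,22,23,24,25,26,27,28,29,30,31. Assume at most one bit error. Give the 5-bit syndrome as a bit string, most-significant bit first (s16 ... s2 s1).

00100

s1: b1⊕b3⊕b5⊕b7⊕b9⊕b11⊕b13⊕b15⊕b17⊕b19⊕b21⊕b23⊕b25⊕b27⊕b29⊕b31 = 0⊕0⊕1⊕0⊕0⊕1⊕1⊕1⊕1⊕1⊕0⊕1⊕0⊕0⊕1⊕0 = 0
s2: b2⊕b3⊕b6⊕b7⊕b10⊕b11⊕b14⊕b15⊕b18⊕b19⊕b22⊕b23⊕b26⊕b27⊕b30⊕b31 = 0⊕0⊕1⊕0⊕0⊕1⊕1⊕1⊕1⊕1⊕0⊕1⊕0⊕0⊕1⊕0 = 0
s4: b4⊕b5⊕b6⊕b7⊕b12⊕b13⊕b14⊕b15⊕b20⊕b21⊕b22⊕b23⊕b28⊕b29⊕b30⊕b31 = 1⊕1⊕1⊕0⊕0⊕1⊕1⊕1⊕1⊕0⊕0⊕1⊕1⊕1⊕1⊕0 = 1
s8: b8⊕b9⊕b10⊕b11⊕b12⊕b13⊕b14⊕b15⊕b24⊕b25⊕b26⊕b27⊕b28⊕b29⊕b30⊕b31 = 0⊕0⊕0⊕1⊕0⊕1⊕1⊕1⊕1⊕0⊕0⊕0⊕1⊕1⊕1⊕0 = 0
s16: b16⊕b17⊕b18⊕b19⊕b20⊕b21⊕b22⊕b23⊕b24⊕b25⊕b26⊕b27⊕b28⊕b29⊕b30⊕b31 = 1⊕1⊕1⊕1⊕1⊕0⊕0⊕1⊕1⊕0⊕0⊕0⊕1⊕1⊕1⊕0 = 0
Syndrome (s16...s1) = 00100 → position 4.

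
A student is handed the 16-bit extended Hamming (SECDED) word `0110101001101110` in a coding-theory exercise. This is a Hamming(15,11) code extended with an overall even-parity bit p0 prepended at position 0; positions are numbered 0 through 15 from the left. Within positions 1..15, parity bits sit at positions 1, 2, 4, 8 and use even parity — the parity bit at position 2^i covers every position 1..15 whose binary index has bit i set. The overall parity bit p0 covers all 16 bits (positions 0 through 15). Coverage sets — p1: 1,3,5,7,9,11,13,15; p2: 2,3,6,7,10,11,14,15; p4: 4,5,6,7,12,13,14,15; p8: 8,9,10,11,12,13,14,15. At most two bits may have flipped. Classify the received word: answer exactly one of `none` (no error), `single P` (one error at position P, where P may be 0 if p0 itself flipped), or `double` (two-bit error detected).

s1: b1⊕b3⊕b5⊕b7⊕b9⊕b11⊕b13⊕b15 = 1⊕0⊕0⊕0⊕1⊕0⊕1⊕0 = 1
s2: b2⊕b3⊕b6⊕b7⊕b10⊕b11⊕b14⊕b15 = 1⊕0⊕1⊕0⊕1⊕0⊕1⊕0 = 0
s4: b4⊕b5⊕b6⊕b7⊕b12⊕b13⊕b14⊕b15 = 1⊕0⊕1⊕0⊕1⊕1⊕1⊕0 = 1
s8: b8⊕b9⊕b10⊕b11⊕b12⊕b13⊕b14⊕b15 = 0⊕1⊕1⊕0⊕1⊕1⊕1⊕0 = 1
Syndrome (s8...s1) = 1101 → position 13.
Overall parity (XOR of all 16 bits, including p0): 0⊕1⊕1⊕0⊕1⊕0⊕1⊕0⊕0⊕1⊕1⊕0⊕1⊕1⊕1⊕0 = 1
Overall=1, syndrome position=13 → single-bit error at position 13.

single 13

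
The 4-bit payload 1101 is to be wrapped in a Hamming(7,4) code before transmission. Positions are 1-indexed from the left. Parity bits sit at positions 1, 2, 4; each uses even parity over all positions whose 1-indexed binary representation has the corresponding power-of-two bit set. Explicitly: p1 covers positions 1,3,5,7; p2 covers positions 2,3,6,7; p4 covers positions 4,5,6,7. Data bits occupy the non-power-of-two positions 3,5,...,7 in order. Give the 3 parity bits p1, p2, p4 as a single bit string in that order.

100

Place data bits at non-power-of-two positions: b3=1, b5=1, b6=0, b7=1.
p1 = XOR of data positions {3,5,7} = 1⊕1⊕1 = 1
p2 = XOR of data positions {3,6,7} = 1⊕0⊕1 = 0
p4 = XOR of data positions {5,6,7} = 1⊕0⊕1 = 0
Parity bits p1,p2,p4 = 100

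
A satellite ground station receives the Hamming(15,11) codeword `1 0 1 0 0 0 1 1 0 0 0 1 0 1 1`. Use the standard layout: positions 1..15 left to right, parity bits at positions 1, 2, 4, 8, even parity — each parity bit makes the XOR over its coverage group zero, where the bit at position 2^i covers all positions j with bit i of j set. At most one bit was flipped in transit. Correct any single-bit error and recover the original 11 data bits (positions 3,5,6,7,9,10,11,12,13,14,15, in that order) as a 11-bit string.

s1: b1⊕b3⊕b5⊕b7⊕b9⊕b11⊕b13⊕b15 = 1⊕1⊕0⊕1⊕0⊕0⊕0⊕1 = 0
s2: b2⊕b3⊕b6⊕b7⊕b10⊕b11⊕b14⊕b15 = 0⊕1⊕0⊕1⊕0⊕0⊕1⊕1 = 0
s4: b4⊕b5⊕b6⊕b7⊕b12⊕b13⊕b14⊕b15 = 0⊕0⊕0⊕1⊕1⊕0⊕1⊕1 = 0
s8: b8⊕b9⊕b10⊕b11⊕b12⊕b13⊕b14⊕b15 = 1⊕0⊕0⊕0⊕1⊕0⊕1⊕1 = 0
Syndrome (s8...s1) = 0000 → position 0 (no error).
No correction needed.
Data bits at positions 3,5,6,7,9,10,11,12,13,14,15: 10010001011

10010001011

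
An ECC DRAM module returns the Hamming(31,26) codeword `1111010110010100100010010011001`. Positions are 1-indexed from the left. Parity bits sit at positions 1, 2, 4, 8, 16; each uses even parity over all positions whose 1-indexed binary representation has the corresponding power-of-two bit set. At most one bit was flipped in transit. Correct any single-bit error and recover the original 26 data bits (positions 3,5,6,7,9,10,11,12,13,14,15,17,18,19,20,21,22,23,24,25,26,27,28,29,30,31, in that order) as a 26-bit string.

s1: b1⊕b3⊕b5⊕b7⊕b9⊕b11⊕b13⊕b15⊕b17⊕b19⊕b21⊕b23⊕b25⊕b27⊕b29⊕b31 = 1⊕1⊕0⊕0⊕1⊕0⊕0⊕0⊕1⊕0⊕1⊕0⊕0⊕1⊕0⊕1 = 1
s2: b2⊕b3⊕b6⊕b7⊕b10⊕b11⊕b14⊕b15⊕b18⊕b19⊕b22⊕b23⊕b26⊕b27⊕b30⊕b31 = 1⊕1⊕1⊕0⊕0⊕0⊕1⊕0⊕0⊕0⊕0⊕0⊕0⊕1⊕0⊕1 = 0
s4: b4⊕b5⊕b6⊕b7⊕b12⊕b13⊕b14⊕b15⊕b20⊕b21⊕b22⊕b23⊕b28⊕b29⊕b30⊕b31 = 1⊕0⊕1⊕0⊕1⊕0⊕1⊕0⊕0⊕1⊕0⊕0⊕1⊕0⊕0⊕1 = 1
s8: b8⊕b9⊕b10⊕b11⊕b12⊕b13⊕b14⊕b15⊕b24⊕b25⊕b26⊕b27⊕b28⊕b29⊕b30⊕b31 = 1⊕1⊕0⊕0⊕1⊕0⊕1⊕0⊕1⊕0⊕0⊕1⊕1⊕0⊕0⊕1 = 0
s16: b16⊕b17⊕b18⊕b19⊕b20⊕b21⊕b22⊕b23⊕b24⊕b25⊕b26⊕b27⊕b28⊕b29⊕b30⊕b31 = 0⊕1⊕0⊕0⊕0⊕1⊕0⊕0⊕1⊕0⊕0⊕1⊕1⊕0⊕0⊕1 = 0
Syndrome (s16...s1) = 00101 → position 5.
Flip bit 5: corrected codeword = 1111110110010100100010010011001
Data bits at positions 3,5,6,7,9,10,11,12,13,14,15,17,18,19,20,21,22,23,24,25,26,27,28,29,30,31: 11101001010100010010011001

11101001010100010010011001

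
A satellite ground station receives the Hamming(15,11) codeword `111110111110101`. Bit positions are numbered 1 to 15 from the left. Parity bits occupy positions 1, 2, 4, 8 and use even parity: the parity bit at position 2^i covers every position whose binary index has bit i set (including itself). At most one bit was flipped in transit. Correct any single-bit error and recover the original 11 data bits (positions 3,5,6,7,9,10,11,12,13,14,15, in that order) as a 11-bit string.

s1: b1⊕b3⊕b5⊕b7⊕b9⊕b11⊕b13⊕b15 = 1⊕1⊕1⊕1⊕1⊕1⊕1⊕1 = 0
s2: b2⊕b3⊕b6⊕b7⊕b10⊕b11⊕b14⊕b15 = 1⊕1⊕0⊕1⊕1⊕1⊕0⊕1 = 0
s4: b4⊕b5⊕b6⊕b7⊕b12⊕b13⊕b14⊕b15 = 1⊕1⊕0⊕1⊕0⊕1⊕0⊕1 = 1
s8: b8⊕b9⊕b10⊕b11⊕b12⊕b13⊕b14⊕b15 = 1⊕1⊕1⊕1⊕0⊕1⊕0⊕1 = 0
Syndrome (s8...s1) = 0100 → position 4.
Flip bit 4: corrected codeword = 111010111110101
Data bits at positions 3,5,6,7,9,10,11,12,13,14,15: 11011110101

11011110101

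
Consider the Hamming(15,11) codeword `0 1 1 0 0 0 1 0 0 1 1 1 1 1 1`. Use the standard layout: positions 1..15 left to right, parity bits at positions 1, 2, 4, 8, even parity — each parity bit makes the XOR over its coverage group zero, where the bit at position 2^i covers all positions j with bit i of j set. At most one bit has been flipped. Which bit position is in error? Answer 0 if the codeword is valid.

s1: b1⊕b3⊕b5⊕b7⊕b9⊕b11⊕b13⊕b15 = 0⊕1⊕0⊕1⊕0⊕1⊕1⊕1 = 1
s2: b2⊕b3⊕b6⊕b7⊕b10⊕b11⊕b14⊕b15 = 1⊕1⊕0⊕1⊕1⊕1⊕1⊕1 = 1
s4: b4⊕b5⊕b6⊕b7⊕b12⊕b13⊕b14⊕b15 = 0⊕0⊕0⊕1⊕1⊕1⊕1⊕1 = 1
s8: b8⊕b9⊕b10⊕b11⊕b12⊕b13⊕b14⊕b15 = 0⊕0⊕1⊕1⊕1⊕1⊕1⊕1 = 0
Syndrome (s8...s1) = 0111 → position 7.

7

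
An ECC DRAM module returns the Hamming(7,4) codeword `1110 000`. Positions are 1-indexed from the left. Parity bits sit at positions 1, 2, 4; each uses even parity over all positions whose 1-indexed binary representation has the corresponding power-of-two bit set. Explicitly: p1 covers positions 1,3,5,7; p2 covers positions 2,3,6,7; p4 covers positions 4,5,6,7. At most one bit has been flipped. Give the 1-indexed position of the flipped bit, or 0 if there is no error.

s1: b1⊕b3⊕b5⊕b7 = 1⊕1⊕0⊕0 = 0
s2: b2⊕b3⊕b6⊕b7 = 1⊕1⊕0⊕0 = 0
s4: b4⊕b5⊕b6⊕b7 = 0⊕0⊕0⊕0 = 0
Syndrome (s4...s1) = 000 → position 0 (no error).

0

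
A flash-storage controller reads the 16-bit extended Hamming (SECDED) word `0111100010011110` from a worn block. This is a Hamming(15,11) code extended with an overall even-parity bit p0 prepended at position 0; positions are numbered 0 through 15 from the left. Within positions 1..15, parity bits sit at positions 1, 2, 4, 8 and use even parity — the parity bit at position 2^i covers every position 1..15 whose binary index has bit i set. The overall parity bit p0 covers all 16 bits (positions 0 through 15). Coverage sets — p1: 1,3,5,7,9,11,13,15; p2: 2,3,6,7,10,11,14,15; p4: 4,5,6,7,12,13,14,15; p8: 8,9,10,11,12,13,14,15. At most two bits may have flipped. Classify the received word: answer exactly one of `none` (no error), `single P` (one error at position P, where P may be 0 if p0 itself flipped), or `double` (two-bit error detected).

single 8

s1: b1⊕b3⊕b5⊕b7⊕b9⊕b11⊕b13⊕b15 = 1⊕1⊕0⊕0⊕0⊕1⊕1⊕0 = 0
s2: b2⊕b3⊕b6⊕b7⊕b10⊕b11⊕b14⊕b15 = 1⊕1⊕0⊕0⊕0⊕1⊕1⊕0 = 0
s4: b4⊕b5⊕b6⊕b7⊕b12⊕b13⊕b14⊕b15 = 1⊕0⊕0⊕0⊕1⊕1⊕1⊕0 = 0
s8: b8⊕b9⊕b10⊕b11⊕b12⊕b13⊕b14⊕b15 = 1⊕0⊕0⊕1⊕1⊕1⊕1⊕0 = 1
Syndrome (s8...s1) = 1000 → position 8.
Overall parity (XOR of all 16 bits, including p0): 0⊕1⊕1⊕1⊕1⊕0⊕0⊕0⊕1⊕0⊕0⊕1⊕1⊕1⊕1⊕0 = 1
Overall=1, syndrome position=8 → single-bit error at position 8.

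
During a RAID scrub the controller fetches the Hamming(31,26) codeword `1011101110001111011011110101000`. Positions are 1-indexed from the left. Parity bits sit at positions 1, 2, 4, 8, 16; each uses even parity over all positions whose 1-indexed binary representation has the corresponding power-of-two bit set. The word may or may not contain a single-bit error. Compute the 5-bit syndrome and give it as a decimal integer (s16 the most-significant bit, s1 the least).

s1: b1⊕b3⊕b5⊕b7⊕b9⊕b11⊕b13⊕b15⊕b17⊕b19⊕b21⊕b23⊕b25⊕b27⊕b29⊕b31 = 1⊕1⊕1⊕1⊕1⊕0⊕1⊕1⊕0⊕1⊕1⊕1⊕0⊕0⊕0⊕0 = 0
s2: b2⊕b3⊕b6⊕b7⊕b10⊕b11⊕b14⊕b15⊕b18⊕b19⊕b22⊕b23⊕b26⊕b27⊕b30⊕b31 = 0⊕1⊕0⊕1⊕0⊕0⊕1⊕1⊕1⊕1⊕1⊕1⊕1⊕0⊕0⊕0 = 1
s4: b4⊕b5⊕b6⊕b7⊕b12⊕b13⊕b14⊕b15⊕b20⊕b21⊕b22⊕b23⊕b28⊕b29⊕b30⊕b31 = 1⊕1⊕0⊕1⊕0⊕1⊕1⊕1⊕0⊕1⊕1⊕1⊕1⊕0⊕0⊕0 = 0
s8: b8⊕b9⊕b10⊕b11⊕b12⊕b13⊕b14⊕b15⊕b24⊕b25⊕b26⊕b27⊕b28⊕b29⊕b30⊕b31 = 1⊕1⊕0⊕0⊕0⊕1⊕1⊕1⊕1⊕0⊕1⊕0⊕1⊕0⊕0⊕0 = 0
s16: b16⊕b17⊕b18⊕b19⊕b20⊕b21⊕b22⊕b23⊕b24⊕b25⊕b26⊕b27⊕b28⊕b29⊕b30⊕b31 = 1⊕0⊕1⊕1⊕0⊕1⊕1⊕1⊕1⊕0⊕1⊕0⊕1⊕0⊕0⊕0 = 1
Syndrome (s16...s1) = 10010 → position 18.

18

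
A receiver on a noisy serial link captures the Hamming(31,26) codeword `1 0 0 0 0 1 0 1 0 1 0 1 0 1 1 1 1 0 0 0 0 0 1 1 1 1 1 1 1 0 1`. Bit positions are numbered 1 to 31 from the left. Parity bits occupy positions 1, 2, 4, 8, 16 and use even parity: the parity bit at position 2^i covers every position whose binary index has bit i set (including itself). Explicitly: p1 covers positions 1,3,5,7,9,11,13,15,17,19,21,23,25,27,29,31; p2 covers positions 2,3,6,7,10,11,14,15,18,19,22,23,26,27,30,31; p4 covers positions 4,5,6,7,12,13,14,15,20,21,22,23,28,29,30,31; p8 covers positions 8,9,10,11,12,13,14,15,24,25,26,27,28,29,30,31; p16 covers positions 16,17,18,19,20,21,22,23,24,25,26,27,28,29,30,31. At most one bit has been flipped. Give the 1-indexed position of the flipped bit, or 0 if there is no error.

0

s1: b1⊕b3⊕b5⊕b7⊕b9⊕b11⊕b13⊕b15⊕b17⊕b19⊕b21⊕b23⊕b25⊕b27⊕b29⊕b31 = 1⊕0⊕0⊕0⊕0⊕0⊕0⊕1⊕1⊕0⊕0⊕1⊕1⊕1⊕1⊕1 = 0
s2: b2⊕b3⊕b6⊕b7⊕b10⊕b11⊕b14⊕b15⊕b18⊕b19⊕b22⊕b23⊕b26⊕b27⊕b30⊕b31 = 0⊕0⊕1⊕0⊕1⊕0⊕1⊕1⊕0⊕0⊕0⊕1⊕1⊕1⊕0⊕1 = 0
s4: b4⊕b5⊕b6⊕b7⊕b12⊕b13⊕b14⊕b15⊕b20⊕b21⊕b22⊕b23⊕b28⊕b29⊕b30⊕b31 = 0⊕0⊕1⊕0⊕1⊕0⊕1⊕1⊕0⊕0⊕0⊕1⊕1⊕1⊕0⊕1 = 0
s8: b8⊕b9⊕b10⊕b11⊕b12⊕b13⊕b14⊕b15⊕b24⊕b25⊕b26⊕b27⊕b28⊕b29⊕b30⊕b31 = 1⊕0⊕1⊕0⊕1⊕0⊕1⊕1⊕1⊕1⊕1⊕1⊕1⊕1⊕0⊕1 = 0
s16: b16⊕b17⊕b18⊕b19⊕b20⊕b21⊕b22⊕b23⊕b24⊕b25⊕b26⊕b27⊕b28⊕b29⊕b30⊕b31 = 1⊕1⊕0⊕0⊕0⊕0⊕0⊕1⊕1⊕1⊕1⊕1⊕1⊕1⊕0⊕1 = 0
Syndrome (s16...s1) = 00000 → position 0 (no error).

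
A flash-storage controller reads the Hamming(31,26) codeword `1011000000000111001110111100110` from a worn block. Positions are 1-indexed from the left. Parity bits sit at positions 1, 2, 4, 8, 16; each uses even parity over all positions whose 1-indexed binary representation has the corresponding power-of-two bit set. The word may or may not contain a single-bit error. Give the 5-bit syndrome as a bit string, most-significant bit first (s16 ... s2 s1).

01010

s1: b1⊕b3⊕b5⊕b7⊕b9⊕b11⊕b13⊕b15⊕b17⊕b19⊕b21⊕b23⊕b25⊕b27⊕b29⊕b31 = 1⊕1⊕0⊕0⊕0⊕0⊕0⊕1⊕0⊕1⊕1⊕1⊕1⊕0⊕1⊕0 = 0
s2: b2⊕b3⊕b6⊕b7⊕b10⊕b11⊕b14⊕b15⊕b18⊕b19⊕b22⊕b23⊕b26⊕b27⊕b30⊕b31 = 0⊕1⊕0⊕0⊕0⊕0⊕1⊕1⊕0⊕1⊕0⊕1⊕1⊕0⊕1⊕0 = 1
s4: b4⊕b5⊕b6⊕b7⊕b12⊕b13⊕b14⊕b15⊕b20⊕b21⊕b22⊕b23⊕b28⊕b29⊕b30⊕b31 = 1⊕0⊕0⊕0⊕0⊕0⊕1⊕1⊕1⊕1⊕0⊕1⊕0⊕1⊕1⊕0 = 0
s8: b8⊕b9⊕b10⊕b11⊕b12⊕b13⊕b14⊕b15⊕b24⊕b25⊕b26⊕b27⊕b28⊕b29⊕b30⊕b31 = 0⊕0⊕0⊕0⊕0⊕0⊕1⊕1⊕1⊕1⊕1⊕0⊕0⊕1⊕1⊕0 = 1
s16: b16⊕b17⊕b18⊕b19⊕b20⊕b21⊕b22⊕b23⊕b24⊕b25⊕b26⊕b27⊕b28⊕b29⊕b30⊕b31 = 1⊕0⊕0⊕1⊕1⊕1⊕0⊕1⊕1⊕1⊕1⊕0⊕0⊕1⊕1⊕0 = 0
Syndrome (s16...s1) = 01010 → position 10.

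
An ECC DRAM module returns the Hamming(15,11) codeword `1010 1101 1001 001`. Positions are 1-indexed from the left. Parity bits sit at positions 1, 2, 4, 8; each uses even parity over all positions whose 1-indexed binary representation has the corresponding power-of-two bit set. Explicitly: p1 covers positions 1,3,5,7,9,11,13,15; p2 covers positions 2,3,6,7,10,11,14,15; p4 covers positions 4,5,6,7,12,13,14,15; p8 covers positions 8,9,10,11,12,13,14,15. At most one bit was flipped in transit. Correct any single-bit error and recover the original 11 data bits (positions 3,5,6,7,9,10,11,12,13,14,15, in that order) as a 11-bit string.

01101001001

s1: b1⊕b3⊕b5⊕b7⊕b9⊕b11⊕b13⊕b15 = 1⊕1⊕1⊕0⊕1⊕0⊕0⊕1 = 1
s2: b2⊕b3⊕b6⊕b7⊕b10⊕b11⊕b14⊕b15 = 0⊕1⊕1⊕0⊕0⊕0⊕0⊕1 = 1
s4: b4⊕b5⊕b6⊕b7⊕b12⊕b13⊕b14⊕b15 = 0⊕1⊕1⊕0⊕1⊕0⊕0⊕1 = 0
s8: b8⊕b9⊕b10⊕b11⊕b12⊕b13⊕b14⊕b15 = 1⊕1⊕0⊕0⊕1⊕0⊕0⊕1 = 0
Syndrome (s8...s1) = 0011 → position 3.
Flip bit 3: corrected codeword = 100011011001001
Data bits at positions 3,5,6,7,9,10,11,12,13,14,15: 01101001001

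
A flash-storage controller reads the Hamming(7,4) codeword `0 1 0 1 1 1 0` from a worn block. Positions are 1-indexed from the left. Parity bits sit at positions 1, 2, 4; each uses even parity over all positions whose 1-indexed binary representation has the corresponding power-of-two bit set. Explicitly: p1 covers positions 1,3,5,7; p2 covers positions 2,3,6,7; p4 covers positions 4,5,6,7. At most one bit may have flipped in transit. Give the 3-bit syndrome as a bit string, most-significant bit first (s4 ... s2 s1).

101

s1: b1⊕b3⊕b5⊕b7 = 0⊕0⊕1⊕0 = 1
s2: b2⊕b3⊕b6⊕b7 = 1⊕0⊕1⊕0 = 0
s4: b4⊕b5⊕b6⊕b7 = 1⊕1⊕1⊕0 = 1
Syndrome (s4...s1) = 101 → position 5.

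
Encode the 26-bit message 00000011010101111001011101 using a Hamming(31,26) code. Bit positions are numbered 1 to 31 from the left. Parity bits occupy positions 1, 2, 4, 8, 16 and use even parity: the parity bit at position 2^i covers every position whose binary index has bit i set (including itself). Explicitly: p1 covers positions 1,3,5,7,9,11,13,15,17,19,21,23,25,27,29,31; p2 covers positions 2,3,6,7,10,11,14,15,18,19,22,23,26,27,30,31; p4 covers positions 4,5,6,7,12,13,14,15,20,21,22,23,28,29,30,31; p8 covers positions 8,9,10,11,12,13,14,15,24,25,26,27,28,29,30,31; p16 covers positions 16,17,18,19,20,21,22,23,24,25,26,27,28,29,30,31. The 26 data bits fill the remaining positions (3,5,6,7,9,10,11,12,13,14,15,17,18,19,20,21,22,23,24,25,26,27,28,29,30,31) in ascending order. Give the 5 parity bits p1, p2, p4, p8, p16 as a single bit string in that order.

00000

Place data bits at non-power-of-two positions: b3=0, b5=0, b6=0, b7=0, b9=0, b10=0, b11=1, b12=1, b13=0, b14=1, b15=0, b17=1, b18=0, b19=1, b20=1, b21=1, b22=1, b23=0, b24=0, b25=1, b26=0, b27=1, b28=1, b29=1, b30=0, b31=1.
p1 = XOR of data positions {3,5,7,9,11,13,15,17,19,21,23,25,27,29,31} = 0⊕0⊕0⊕0⊕1⊕0⊕0⊕1⊕1⊕1⊕0⊕1⊕1⊕1⊕1 = 0
p2 = XOR of data positions {3,6,7,10,11,14,15,18,19,22,23,26,27,30,31} = 0⊕0⊕0⊕0⊕1⊕1⊕0⊕0⊕1⊕1⊕0⊕0⊕1⊕0⊕1 = 0
p4 = XOR of data positions {5,6,7,12,13,14,15,20,21,22,23,28,29,30,31} = 0⊕0⊕0⊕1⊕0⊕1⊕0⊕1⊕1⊕1⊕0⊕1⊕1⊕0⊕1 = 0
p8 = XOR of data positions {9,10,11,12,13,14,15,24,25,26,27,28,29,30,31} = 0⊕0⊕1⊕1⊕0⊕1⊕0⊕0⊕1⊕0⊕1⊕1⊕1⊕0⊕1 = 0
p16 = XOR of data positions {17,18,19,20,21,22,23,24,25,26,27,28,29,30,31} = 1⊕0⊕1⊕1⊕1⊕1⊕0⊕0⊕1⊕0⊕1⊕1⊕1⊕0⊕1 = 0
Parity bits p1,p2,p4,p8,p16 = 00000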